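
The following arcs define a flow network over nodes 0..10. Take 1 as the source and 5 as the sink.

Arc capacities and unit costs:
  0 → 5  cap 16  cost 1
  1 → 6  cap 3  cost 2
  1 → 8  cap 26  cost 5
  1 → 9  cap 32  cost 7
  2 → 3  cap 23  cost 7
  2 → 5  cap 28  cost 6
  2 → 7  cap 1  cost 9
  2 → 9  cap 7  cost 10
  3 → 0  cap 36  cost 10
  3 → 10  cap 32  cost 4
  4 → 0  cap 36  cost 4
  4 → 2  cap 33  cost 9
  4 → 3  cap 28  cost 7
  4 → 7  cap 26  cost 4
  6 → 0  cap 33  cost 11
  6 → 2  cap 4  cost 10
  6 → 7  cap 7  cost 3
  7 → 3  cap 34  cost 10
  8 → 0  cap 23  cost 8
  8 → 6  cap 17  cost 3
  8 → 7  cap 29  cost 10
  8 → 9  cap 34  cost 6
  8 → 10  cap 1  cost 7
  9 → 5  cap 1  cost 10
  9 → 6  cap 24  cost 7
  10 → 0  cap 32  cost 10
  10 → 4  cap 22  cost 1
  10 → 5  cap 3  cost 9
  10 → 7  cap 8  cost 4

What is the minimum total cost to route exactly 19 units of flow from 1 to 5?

shortest-cost path #1: 1→6→0→5 push 3 @ unit cost 14 (adds 42)
shortest-cost path #2: 1→8→0→5 push 13 @ unit cost 14 (adds 182)
shortest-cost path #3: 1→9→5 push 1 @ unit cost 17 (adds 17)
shortest-cost path #4: 1→8→0→6→2→5 push 2 @ unit cost 18 (adds 36)
total cost = 277

Minimum cost for 19 units: 277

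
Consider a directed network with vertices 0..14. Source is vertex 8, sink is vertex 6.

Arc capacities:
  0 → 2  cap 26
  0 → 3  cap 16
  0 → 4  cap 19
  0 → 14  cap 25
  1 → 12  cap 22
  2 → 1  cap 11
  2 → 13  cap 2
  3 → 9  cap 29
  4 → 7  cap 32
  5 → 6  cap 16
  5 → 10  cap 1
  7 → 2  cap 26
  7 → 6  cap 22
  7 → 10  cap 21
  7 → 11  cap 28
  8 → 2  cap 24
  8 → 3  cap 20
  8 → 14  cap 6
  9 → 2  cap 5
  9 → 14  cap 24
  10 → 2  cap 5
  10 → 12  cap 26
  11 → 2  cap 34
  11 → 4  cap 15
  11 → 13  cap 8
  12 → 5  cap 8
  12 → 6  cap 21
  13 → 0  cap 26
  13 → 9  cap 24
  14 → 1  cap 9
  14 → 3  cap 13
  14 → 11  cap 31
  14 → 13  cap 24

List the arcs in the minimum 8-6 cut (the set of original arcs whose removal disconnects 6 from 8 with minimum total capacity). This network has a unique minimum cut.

Min-cut arcs: {(2,1), (2,13), (8,3), (8,14)} (total capacity 39)

augment #1: 8→2→1→12→6 push 11
augment #2: 8→14→1→12→6 push 6
augment #3: 8→2→13→0→4→7→6 push 2
augment #4: 8→3→9→14→1→12→6 push 3
augment #5: 8→3→9→14→11→4→7→6 push 15
augment #6: 8→3→9→14→13→0→4→7→6 push 2
max flow = 39; residual-reachable set from 8 gives S-side
cut edges (S→T): {(2,1), (2,13), (8,3), (8,14)} total cap 39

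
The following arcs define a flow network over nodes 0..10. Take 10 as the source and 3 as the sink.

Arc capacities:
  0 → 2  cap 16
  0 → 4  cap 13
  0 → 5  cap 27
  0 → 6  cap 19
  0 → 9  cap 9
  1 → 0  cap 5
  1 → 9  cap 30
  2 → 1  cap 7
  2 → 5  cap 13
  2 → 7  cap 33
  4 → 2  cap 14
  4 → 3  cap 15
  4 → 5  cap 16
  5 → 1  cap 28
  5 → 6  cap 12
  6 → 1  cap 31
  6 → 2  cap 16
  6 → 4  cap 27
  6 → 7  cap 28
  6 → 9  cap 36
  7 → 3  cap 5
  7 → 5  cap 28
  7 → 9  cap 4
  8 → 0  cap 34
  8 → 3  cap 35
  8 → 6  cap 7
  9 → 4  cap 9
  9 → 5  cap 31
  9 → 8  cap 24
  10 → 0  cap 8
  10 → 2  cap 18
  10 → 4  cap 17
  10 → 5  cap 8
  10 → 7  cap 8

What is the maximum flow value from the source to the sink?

augment #1: 10→4→3 bottleneck 15, total now 15
augment #2: 10→7→3 bottleneck 5, total now 20
augment #3: 10→0→9→8→3 bottleneck 8, total now 28
augment #4: 10→7→9→8→3 bottleneck 3, total now 31
augment #5: 10→2→1→9→8→3 bottleneck 7, total now 38
augment #6: 10→2→7→9→8→3 bottleneck 1, total now 39
augment #7: 10→5→1→9→8→3 bottleneck 5, total now 44

Maximum flow value: 44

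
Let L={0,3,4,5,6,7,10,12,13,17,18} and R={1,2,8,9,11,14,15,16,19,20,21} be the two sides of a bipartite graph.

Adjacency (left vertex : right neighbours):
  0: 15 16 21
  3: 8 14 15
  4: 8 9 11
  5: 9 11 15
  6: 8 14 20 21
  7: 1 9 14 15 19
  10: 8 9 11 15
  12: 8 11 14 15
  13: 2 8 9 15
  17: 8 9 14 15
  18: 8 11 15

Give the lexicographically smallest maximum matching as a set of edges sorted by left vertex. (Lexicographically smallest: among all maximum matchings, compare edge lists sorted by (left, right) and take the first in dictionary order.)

|M| = 9 (so the lex-smallest maximum matching has 9 edges)
process left vertices in ascending order; for each, take the smallest-labelled available neighbour that still permits 9 edges overall, or leave it unmatched if none does
lex-smallest matching: {0-16, 3-8, 4-9, 5-11, 6-20, 7-1, 10-15, 12-14, 13-2}

Lex-smallest maximum matching: {(0,16), (3,8), (4,9), (5,11), (6,20), (7,1), (10,15), (12,14), (13,2)}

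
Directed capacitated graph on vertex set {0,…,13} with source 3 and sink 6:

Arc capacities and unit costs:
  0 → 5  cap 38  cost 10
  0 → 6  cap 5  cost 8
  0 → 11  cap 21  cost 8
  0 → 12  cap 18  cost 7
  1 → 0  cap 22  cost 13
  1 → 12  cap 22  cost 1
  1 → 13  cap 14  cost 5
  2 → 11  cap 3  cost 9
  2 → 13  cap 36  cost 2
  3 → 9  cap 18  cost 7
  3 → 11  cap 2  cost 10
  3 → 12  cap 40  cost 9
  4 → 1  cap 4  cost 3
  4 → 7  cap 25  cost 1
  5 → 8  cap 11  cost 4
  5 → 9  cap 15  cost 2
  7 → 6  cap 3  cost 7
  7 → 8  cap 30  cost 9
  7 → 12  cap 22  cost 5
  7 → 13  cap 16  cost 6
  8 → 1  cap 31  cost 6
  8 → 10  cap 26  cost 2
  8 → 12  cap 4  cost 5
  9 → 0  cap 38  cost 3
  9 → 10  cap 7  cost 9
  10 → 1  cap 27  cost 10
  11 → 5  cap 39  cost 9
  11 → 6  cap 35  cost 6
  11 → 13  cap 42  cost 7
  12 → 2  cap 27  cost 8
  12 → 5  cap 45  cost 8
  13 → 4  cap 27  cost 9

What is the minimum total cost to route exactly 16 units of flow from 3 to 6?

shortest-cost path #1: 3→11→6 push 2 @ unit cost 16 (adds 32)
shortest-cost path #2: 3→9→0→6 push 5 @ unit cost 18 (adds 90)
shortest-cost path #3: 3→9→0→11→6 push 9 @ unit cost 24 (adds 216)
total cost = 338

Minimum cost for 16 units: 338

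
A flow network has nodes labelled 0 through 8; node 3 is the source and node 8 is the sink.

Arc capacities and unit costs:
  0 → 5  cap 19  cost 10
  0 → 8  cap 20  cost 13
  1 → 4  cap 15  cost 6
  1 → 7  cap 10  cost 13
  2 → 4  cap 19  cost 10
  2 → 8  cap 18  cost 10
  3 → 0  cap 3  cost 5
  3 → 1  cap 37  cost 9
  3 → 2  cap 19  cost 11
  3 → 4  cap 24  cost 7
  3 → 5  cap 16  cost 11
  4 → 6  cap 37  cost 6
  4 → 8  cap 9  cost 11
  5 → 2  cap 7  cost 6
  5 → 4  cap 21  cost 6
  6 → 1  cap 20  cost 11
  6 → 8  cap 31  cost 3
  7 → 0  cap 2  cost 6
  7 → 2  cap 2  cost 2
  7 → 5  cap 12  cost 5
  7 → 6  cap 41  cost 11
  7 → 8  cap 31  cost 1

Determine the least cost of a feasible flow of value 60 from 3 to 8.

Minimum cost for 60 units: 1166

shortest-cost path #1: 3→4→6→8 push 24 @ unit cost 16 (adds 384)
shortest-cost path #2: 3→0→8 push 3 @ unit cost 18 (adds 54)
shortest-cost path #3: 3→2→8 push 18 @ unit cost 21 (adds 378)
shortest-cost path #4: 3→1→7→8 push 10 @ unit cost 23 (adds 230)
shortest-cost path #5: 3→1→4→6→8 push 5 @ unit cost 24 (adds 120)
total cost = 1166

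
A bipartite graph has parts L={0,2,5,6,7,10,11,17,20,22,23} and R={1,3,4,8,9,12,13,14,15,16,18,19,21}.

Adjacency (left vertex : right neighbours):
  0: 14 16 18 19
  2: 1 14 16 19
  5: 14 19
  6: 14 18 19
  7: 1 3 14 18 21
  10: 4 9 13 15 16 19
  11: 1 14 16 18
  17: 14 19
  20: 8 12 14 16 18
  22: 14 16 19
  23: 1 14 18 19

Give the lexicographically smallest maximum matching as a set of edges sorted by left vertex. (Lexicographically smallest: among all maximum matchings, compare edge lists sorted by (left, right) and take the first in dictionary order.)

|M| = 8 (so the lex-smallest maximum matching has 8 edges)
process left vertices in ascending order; for each, take the smallest-labelled available neighbour that still permits 8 edges overall, or leave it unmatched if none does
lex-smallest matching: {0-14, 2-1, 5-19, 6-18, 7-3, 10-4, 11-16, 20-8}

Lex-smallest maximum matching: {(0,14), (2,1), (5,19), (6,18), (7,3), (10,4), (11,16), (20,8)}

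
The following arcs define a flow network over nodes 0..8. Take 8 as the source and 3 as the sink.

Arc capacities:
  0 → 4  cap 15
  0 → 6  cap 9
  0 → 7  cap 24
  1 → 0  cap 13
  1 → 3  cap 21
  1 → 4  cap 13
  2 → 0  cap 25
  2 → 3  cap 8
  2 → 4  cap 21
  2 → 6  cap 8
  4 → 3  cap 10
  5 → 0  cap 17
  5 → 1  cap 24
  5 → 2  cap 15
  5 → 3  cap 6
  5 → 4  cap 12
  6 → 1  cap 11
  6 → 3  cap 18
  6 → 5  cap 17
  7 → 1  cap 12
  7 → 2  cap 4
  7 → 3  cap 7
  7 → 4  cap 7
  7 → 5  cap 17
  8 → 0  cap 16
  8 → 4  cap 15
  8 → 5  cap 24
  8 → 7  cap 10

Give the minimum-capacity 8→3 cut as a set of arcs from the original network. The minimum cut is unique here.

augment #1: 8→4→3 push 10
augment #2: 8→5→3 push 6
augment #3: 8→7→3 push 7
augment #4: 8→0→6→3 push 9
augment #5: 8→5→1→3 push 18
augment #6: 8→7→1→3 push 3
augment #7: 8→0→7→2→3 push 4
augment #8: 8→0→7→5→2→3 push 3
max flow = 60; residual-reachable set from 8 gives S-side
cut edges (S→T): {(4,3), (8,0), (8,5), (8,7)} total cap 60

Min-cut arcs: {(4,3), (8,0), (8,5), (8,7)} (total capacity 60)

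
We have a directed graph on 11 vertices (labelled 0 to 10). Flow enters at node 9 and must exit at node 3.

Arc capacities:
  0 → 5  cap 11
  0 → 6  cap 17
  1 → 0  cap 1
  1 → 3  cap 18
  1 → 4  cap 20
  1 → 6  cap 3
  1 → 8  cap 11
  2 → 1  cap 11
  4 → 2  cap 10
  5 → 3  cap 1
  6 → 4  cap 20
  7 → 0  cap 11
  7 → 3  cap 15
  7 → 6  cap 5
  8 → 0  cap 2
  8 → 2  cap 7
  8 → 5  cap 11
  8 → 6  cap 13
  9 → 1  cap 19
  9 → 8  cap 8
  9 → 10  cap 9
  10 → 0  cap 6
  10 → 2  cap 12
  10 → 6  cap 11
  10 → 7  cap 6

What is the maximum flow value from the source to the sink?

augment #1: 9→1→3 bottleneck 18, total now 18
augment #2: 9→8→5→3 bottleneck 1, total now 19
augment #3: 9→10→7→3 bottleneck 6, total now 25

Maximum flow value: 25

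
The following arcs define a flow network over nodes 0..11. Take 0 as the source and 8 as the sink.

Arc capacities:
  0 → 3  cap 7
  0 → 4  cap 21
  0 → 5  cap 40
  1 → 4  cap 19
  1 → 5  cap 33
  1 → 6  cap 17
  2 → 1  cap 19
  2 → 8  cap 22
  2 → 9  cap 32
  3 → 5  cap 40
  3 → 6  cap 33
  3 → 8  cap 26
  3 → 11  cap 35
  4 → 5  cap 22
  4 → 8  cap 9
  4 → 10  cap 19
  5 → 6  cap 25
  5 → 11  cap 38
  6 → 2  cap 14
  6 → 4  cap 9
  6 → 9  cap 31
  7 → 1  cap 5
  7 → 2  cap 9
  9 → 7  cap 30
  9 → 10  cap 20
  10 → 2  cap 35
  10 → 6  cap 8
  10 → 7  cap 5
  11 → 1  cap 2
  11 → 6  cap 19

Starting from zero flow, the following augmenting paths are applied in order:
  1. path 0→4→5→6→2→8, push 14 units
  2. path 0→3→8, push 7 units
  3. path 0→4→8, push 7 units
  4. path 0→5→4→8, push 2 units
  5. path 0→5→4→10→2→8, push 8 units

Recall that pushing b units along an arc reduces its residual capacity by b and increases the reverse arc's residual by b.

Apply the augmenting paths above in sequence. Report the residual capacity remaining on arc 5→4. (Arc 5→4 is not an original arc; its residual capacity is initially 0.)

after path 1 (0→4→5→6→2→8, push 14): res(5,4)=14
after path 2 (0→3→8, push 7): res(5,4)=14
after path 3 (0→4→8, push 7): res(5,4)=14
after path 4 (0→5→4→8, push 2): res(5,4)=12
after path 5 (0→5→4→10→2→8, push 8): res(5,4)=4

Residual capacity of (5,4): 4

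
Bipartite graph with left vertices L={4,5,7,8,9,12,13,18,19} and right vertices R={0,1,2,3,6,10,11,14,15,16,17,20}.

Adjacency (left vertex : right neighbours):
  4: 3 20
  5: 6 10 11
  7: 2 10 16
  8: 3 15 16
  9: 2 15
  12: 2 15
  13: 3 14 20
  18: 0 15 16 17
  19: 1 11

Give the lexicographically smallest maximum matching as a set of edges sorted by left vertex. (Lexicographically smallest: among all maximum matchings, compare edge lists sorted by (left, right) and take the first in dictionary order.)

|M| = 9 (so the lex-smallest maximum matching has 9 edges)
process left vertices in ascending order; for each, take the smallest-labelled available neighbour that still permits 9 edges overall, or leave it unmatched if none does
lex-smallest matching: {4-3, 5-6, 7-10, 8-16, 9-2, 12-15, 13-14, 18-0, 19-1}

Lex-smallest maximum matching: {(4,3), (5,6), (7,10), (8,16), (9,2), (12,15), (13,14), (18,0), (19,1)}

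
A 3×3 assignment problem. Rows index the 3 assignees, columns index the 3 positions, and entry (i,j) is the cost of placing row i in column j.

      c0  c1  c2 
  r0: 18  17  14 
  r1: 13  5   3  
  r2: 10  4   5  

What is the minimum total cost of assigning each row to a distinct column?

Minimum assignment cost: 25

optimal assignment: row0→col0 (cost 18), row1→col2 (cost 3), row2→col1 (cost 4)
total = 18 + 3 + 4 = 25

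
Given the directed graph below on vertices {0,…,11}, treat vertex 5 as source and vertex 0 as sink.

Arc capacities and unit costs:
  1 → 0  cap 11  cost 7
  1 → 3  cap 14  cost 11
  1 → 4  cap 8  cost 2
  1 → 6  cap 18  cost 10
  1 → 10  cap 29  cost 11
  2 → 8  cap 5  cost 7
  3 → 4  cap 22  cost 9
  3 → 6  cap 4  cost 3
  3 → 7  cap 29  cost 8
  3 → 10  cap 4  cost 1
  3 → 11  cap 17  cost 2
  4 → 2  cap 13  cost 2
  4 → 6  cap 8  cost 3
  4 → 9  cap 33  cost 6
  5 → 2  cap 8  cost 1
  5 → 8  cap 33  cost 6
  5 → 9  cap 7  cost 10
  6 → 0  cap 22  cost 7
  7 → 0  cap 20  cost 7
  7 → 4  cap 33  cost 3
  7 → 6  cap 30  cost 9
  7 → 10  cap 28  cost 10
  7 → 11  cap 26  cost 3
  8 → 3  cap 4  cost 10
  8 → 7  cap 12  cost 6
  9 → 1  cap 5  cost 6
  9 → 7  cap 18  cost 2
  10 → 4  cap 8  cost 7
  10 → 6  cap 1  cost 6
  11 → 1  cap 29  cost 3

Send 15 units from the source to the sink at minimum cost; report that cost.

shortest-cost path #1: 5→8→7→0 push 12 @ unit cost 19 (adds 228)
shortest-cost path #2: 5→9→7→0 push 3 @ unit cost 19 (adds 57)
total cost = 285

Minimum cost for 15 units: 285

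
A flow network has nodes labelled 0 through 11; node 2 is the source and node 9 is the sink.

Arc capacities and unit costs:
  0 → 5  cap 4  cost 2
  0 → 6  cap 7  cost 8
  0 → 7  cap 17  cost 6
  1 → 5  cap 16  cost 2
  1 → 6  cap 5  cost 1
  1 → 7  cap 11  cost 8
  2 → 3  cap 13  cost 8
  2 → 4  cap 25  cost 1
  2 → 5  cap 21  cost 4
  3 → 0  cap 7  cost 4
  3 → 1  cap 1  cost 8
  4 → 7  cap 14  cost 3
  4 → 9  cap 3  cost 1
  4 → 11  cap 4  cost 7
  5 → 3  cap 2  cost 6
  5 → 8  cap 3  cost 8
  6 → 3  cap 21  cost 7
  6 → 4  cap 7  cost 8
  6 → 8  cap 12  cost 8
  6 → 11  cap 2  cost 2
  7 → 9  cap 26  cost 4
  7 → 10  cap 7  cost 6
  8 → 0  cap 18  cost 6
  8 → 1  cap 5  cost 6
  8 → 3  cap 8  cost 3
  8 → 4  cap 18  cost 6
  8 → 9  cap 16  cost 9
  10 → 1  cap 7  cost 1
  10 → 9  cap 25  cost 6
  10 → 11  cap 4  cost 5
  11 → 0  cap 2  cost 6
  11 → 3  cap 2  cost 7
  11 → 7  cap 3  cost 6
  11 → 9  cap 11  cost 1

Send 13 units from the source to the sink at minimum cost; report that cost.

shortest-cost path #1: 2→4→9 push 3 @ unit cost 2 (adds 6)
shortest-cost path #2: 2→4→7→9 push 10 @ unit cost 8 (adds 80)
total cost = 86

Minimum cost for 13 units: 86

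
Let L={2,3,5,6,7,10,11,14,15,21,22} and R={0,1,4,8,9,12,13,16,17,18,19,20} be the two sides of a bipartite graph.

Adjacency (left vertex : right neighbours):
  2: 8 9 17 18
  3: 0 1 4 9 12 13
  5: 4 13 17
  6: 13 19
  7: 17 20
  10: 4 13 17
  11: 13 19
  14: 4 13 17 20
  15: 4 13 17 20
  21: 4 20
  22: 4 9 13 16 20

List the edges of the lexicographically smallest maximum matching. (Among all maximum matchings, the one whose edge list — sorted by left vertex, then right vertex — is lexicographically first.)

|M| = 8 (so the lex-smallest maximum matching has 8 edges)
process left vertices in ascending order; for each, take the smallest-labelled available neighbour that still permits 8 edges overall, or leave it unmatched if none does
lex-smallest matching: {2-8, 3-0, 5-4, 6-13, 7-17, 11-19, 14-20, 22-9}

Lex-smallest maximum matching: {(2,8), (3,0), (5,4), (6,13), (7,17), (11,19), (14,20), (22,9)}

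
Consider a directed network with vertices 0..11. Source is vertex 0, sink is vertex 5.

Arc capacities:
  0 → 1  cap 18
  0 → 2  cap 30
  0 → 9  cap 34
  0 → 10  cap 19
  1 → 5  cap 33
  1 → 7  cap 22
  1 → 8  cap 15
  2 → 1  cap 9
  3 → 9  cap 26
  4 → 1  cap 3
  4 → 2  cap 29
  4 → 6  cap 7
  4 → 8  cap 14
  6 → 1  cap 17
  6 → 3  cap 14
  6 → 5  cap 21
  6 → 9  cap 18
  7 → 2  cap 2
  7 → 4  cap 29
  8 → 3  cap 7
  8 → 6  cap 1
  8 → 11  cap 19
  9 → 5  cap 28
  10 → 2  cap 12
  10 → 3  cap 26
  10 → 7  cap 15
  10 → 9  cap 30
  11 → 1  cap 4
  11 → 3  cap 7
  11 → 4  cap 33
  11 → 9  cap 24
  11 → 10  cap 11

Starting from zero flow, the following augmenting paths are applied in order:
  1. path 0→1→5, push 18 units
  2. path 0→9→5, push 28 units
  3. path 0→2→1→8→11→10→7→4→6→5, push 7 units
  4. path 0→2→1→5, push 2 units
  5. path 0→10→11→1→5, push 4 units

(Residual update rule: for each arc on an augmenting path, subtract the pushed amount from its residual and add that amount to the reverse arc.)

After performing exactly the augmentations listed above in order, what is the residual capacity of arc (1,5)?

after path 1 (0→1→5, push 18): res(1,5)=15
after path 2 (0→9→5, push 28): res(1,5)=15
after path 3 (0→2→1→8→11→10→7→4→6→5, push 7): res(1,5)=15
after path 4 (0→2→1→5, push 2): res(1,5)=13
after path 5 (0→10→11→1→5, push 4): res(1,5)=9

Residual capacity of (1,5): 9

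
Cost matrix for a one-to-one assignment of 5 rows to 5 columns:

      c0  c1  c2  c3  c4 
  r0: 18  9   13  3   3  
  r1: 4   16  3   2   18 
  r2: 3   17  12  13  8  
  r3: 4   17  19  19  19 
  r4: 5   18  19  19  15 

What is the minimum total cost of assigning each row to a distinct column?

Minimum assignment cost: 36

one of 2 optimal assignments: row0→col3 (cost 3), row1→col2 (cost 3), row2→col4 (cost 8), row3→col0 (cost 4), row4→col1 (cost 18)
total = 3 + 3 + 8 + 4 + 18 = 36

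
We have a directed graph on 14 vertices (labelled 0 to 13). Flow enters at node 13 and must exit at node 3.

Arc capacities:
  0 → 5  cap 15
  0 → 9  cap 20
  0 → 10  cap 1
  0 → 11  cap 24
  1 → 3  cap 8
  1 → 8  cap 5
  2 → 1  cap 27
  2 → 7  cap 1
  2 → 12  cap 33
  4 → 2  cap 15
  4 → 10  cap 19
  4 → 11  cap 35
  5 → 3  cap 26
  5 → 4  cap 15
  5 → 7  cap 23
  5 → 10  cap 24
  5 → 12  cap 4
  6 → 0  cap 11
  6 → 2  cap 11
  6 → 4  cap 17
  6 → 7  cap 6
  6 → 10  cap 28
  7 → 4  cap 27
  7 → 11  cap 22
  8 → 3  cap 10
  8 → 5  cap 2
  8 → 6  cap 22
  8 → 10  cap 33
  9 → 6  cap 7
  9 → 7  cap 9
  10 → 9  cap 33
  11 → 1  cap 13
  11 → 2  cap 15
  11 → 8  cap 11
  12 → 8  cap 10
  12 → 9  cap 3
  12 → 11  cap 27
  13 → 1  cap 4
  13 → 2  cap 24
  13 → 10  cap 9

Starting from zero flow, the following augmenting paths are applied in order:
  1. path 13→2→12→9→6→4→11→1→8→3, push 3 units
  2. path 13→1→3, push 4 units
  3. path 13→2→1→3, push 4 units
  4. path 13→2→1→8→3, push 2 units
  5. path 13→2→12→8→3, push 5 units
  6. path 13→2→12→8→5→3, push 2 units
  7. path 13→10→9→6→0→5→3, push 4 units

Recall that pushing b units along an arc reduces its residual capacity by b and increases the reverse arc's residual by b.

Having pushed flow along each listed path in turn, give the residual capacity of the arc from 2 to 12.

Residual capacity of (2,12): 23

after path 1 (13→2→12→9→6→4→11→1→8→3, push 3): res(2,12)=30
after path 2 (13→1→3, push 4): res(2,12)=30
after path 3 (13→2→1→3, push 4): res(2,12)=30
after path 4 (13→2→1→8→3, push 2): res(2,12)=30
after path 5 (13→2→12→8→3, push 5): res(2,12)=25
after path 6 (13→2→12→8→5→3, push 2): res(2,12)=23
after path 7 (13→10→9→6→0→5→3, push 4): res(2,12)=23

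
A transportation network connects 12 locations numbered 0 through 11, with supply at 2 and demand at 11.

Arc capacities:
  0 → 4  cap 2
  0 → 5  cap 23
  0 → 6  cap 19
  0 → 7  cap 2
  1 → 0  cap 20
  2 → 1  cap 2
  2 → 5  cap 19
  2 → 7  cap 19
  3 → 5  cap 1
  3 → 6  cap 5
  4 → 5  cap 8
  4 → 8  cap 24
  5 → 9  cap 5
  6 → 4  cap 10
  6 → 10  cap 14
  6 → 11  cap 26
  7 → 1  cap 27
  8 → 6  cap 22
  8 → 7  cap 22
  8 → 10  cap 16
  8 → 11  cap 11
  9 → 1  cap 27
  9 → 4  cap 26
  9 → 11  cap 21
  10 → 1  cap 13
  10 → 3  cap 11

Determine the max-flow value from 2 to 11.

Maximum flow value: 25

augment #1: 2→5→9→11 bottleneck 5, total now 5
augment #2: 2→1→0→6→11 bottleneck 2, total now 7
augment #3: 2→7→1→0→6→11 bottleneck 17, total now 24
augment #4: 2→7→1→0→4→8→11 bottleneck 1, total now 25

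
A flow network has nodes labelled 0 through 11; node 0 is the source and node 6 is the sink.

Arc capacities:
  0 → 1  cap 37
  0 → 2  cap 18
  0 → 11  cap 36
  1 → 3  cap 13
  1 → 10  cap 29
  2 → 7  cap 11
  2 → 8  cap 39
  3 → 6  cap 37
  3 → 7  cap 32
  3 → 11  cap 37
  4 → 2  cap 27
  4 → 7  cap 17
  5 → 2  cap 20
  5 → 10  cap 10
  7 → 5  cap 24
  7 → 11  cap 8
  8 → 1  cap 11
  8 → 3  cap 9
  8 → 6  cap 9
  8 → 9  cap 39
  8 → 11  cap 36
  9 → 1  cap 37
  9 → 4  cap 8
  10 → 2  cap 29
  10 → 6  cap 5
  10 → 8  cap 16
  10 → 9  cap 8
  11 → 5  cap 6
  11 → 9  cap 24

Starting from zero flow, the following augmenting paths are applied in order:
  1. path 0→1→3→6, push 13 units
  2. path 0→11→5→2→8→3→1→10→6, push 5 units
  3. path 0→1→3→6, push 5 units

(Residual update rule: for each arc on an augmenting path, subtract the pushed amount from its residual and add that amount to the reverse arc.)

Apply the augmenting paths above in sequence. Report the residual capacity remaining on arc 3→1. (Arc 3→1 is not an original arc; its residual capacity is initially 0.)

Residual capacity of (3,1): 13

after path 1 (0→1→3→6, push 13): res(3,1)=13
after path 2 (0→11→5→2→8→3→1→10→6, push 5): res(3,1)=8
after path 3 (0→1→3→6, push 5): res(3,1)=13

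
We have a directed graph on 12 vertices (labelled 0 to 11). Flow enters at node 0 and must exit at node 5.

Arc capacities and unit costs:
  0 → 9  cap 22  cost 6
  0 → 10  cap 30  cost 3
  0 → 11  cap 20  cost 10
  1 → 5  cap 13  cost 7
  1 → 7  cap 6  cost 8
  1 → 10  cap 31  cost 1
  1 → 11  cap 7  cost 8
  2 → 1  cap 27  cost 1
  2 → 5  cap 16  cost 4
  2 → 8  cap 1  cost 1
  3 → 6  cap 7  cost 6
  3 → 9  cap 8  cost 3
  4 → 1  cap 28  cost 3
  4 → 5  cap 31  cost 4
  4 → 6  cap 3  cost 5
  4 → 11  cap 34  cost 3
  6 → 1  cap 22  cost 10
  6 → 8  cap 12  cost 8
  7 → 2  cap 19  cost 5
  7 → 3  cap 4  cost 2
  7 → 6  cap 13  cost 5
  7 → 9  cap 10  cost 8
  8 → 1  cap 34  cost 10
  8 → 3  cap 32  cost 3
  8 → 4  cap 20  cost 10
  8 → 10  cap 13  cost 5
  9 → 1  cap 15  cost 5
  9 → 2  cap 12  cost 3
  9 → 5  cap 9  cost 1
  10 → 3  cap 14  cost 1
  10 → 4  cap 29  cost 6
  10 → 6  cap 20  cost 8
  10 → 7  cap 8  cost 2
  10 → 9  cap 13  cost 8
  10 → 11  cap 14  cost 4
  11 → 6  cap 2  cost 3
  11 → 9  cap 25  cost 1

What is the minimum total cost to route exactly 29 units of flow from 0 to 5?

Minimum cost for 29 units: 323

shortest-cost path #1: 0→9→5 push 9 @ unit cost 7 (adds 63)
shortest-cost path #2: 0→9→2→5 push 12 @ unit cost 13 (adds 156)
shortest-cost path #3: 0→10→4→5 push 8 @ unit cost 13 (adds 104)
total cost = 323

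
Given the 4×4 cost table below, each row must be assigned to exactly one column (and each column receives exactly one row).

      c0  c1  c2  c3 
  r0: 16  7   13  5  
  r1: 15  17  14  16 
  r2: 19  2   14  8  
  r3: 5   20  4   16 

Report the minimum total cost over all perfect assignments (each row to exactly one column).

Minimum assignment cost: 26

one of 2 optimal assignments: row0→col3 (cost 5), row1→col0 (cost 15), row2→col1 (cost 2), row3→col2 (cost 4)
total = 5 + 15 + 2 + 4 = 26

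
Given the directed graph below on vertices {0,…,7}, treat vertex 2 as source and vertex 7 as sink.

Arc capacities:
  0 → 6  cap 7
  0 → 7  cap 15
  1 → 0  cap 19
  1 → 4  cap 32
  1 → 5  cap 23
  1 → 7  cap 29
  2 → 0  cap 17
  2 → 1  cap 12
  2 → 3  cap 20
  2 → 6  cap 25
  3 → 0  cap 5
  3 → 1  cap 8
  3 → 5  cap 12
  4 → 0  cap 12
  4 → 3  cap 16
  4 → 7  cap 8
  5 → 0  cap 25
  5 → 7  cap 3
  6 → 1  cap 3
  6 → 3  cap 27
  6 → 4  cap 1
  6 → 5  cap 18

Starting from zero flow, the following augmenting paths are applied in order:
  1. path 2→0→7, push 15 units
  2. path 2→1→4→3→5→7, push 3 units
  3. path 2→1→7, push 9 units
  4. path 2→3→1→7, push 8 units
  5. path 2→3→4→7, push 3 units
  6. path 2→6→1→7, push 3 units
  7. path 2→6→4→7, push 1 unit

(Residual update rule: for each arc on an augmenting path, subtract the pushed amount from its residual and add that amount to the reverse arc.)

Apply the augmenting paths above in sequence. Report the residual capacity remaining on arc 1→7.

Residual capacity of (1,7): 9

after path 1 (2→0→7, push 15): res(1,7)=29
after path 2 (2→1→4→3→5→7, push 3): res(1,7)=29
after path 3 (2→1→7, push 9): res(1,7)=20
after path 4 (2→3→1→7, push 8): res(1,7)=12
after path 5 (2→3→4→7, push 3): res(1,7)=12
after path 6 (2→6→1→7, push 3): res(1,7)=9
after path 7 (2→6→4→7, push 1): res(1,7)=9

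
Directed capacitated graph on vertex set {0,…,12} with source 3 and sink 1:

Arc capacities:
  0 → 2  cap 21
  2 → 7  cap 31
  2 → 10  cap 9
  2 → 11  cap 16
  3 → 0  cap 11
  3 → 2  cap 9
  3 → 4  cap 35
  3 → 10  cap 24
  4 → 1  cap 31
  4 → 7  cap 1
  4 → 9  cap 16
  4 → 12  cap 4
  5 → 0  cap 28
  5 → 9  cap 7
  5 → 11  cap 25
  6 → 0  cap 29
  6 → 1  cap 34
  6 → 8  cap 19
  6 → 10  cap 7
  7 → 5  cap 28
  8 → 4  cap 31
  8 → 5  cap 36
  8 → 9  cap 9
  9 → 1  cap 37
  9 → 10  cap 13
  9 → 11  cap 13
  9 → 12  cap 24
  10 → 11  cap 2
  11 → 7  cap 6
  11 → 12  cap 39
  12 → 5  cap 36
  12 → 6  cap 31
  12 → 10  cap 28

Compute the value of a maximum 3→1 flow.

augment #1: 3→4→1 bottleneck 31, total now 31
augment #2: 3→4→9→1 bottleneck 4, total now 35
augment #3: 3→2→7→5→9→1 bottleneck 7, total now 42
augment #4: 3→2→11→12→6→1 bottleneck 2, total now 44
augment #5: 3→10→11→12→6→1 bottleneck 2, total now 46
augment #6: 3→0→2→11→12→6→1 bottleneck 11, total now 57

Maximum flow value: 57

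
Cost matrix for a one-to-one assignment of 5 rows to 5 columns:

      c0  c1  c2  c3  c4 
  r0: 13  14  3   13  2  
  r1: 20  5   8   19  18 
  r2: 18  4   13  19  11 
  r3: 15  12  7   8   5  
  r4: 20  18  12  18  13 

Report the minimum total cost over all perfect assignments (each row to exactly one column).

Minimum assignment cost: 42

optimal assignment: row0→col4 (cost 2), row1→col2 (cost 8), row2→col1 (cost 4), row3→col3 (cost 8), row4→col0 (cost 20)
total = 2 + 8 + 4 + 8 + 20 = 42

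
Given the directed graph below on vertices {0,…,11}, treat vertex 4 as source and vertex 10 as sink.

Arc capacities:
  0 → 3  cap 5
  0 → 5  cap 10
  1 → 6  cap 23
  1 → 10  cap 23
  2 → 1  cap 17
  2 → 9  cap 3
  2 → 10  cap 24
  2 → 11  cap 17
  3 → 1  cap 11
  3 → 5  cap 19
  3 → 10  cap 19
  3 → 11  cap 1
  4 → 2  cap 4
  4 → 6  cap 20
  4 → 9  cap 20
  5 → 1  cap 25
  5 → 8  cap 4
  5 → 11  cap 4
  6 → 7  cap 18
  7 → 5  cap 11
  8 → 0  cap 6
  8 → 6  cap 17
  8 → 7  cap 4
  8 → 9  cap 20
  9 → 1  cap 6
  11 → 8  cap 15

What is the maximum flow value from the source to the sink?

augment #1: 4→2→10 bottleneck 4, total now 4
augment #2: 4→9→1→10 bottleneck 6, total now 10
augment #3: 4→6→7→5→1→10 bottleneck 11, total now 21

Maximum flow value: 21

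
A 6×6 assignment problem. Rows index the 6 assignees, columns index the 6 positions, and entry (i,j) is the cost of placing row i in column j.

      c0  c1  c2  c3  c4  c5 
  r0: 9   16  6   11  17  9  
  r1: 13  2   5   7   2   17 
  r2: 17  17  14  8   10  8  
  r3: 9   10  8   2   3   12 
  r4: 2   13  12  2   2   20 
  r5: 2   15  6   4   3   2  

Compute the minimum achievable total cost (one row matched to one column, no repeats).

Minimum assignment cost: 22

optimal assignment: row0→col2 (cost 6), row1→col1 (cost 2), row2→col5 (cost 8), row3→col3 (cost 2), row4→col4 (cost 2), row5→col0 (cost 2)
total = 6 + 2 + 8 + 2 + 2 + 2 = 22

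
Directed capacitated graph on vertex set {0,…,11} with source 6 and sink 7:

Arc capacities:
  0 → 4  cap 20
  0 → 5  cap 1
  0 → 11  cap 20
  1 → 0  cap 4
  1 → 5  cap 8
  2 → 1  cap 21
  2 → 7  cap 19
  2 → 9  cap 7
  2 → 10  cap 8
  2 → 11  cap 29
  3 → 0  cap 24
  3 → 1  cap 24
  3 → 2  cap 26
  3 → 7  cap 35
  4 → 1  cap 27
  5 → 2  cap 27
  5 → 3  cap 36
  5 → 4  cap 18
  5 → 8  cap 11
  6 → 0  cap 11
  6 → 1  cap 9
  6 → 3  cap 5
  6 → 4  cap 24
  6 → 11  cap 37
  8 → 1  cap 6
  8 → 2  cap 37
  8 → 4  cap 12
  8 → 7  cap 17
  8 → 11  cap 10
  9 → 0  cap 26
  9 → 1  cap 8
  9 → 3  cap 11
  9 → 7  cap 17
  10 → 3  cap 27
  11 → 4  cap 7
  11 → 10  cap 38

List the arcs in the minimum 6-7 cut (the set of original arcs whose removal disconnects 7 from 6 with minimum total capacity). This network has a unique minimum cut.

augment #1: 6→3→7 push 5
augment #2: 6→0→5→2→7 push 1
augment #3: 6→1→5→2→7 push 8
augment #4: 6→11→10→3→7 push 27
max flow = 41; residual-reachable set from 6 gives S-side
cut edges (S→T): {(0,5), (1,5), (6,3), (10,3)} total cap 41

Min-cut arcs: {(0,5), (1,5), (6,3), (10,3)} (total capacity 41)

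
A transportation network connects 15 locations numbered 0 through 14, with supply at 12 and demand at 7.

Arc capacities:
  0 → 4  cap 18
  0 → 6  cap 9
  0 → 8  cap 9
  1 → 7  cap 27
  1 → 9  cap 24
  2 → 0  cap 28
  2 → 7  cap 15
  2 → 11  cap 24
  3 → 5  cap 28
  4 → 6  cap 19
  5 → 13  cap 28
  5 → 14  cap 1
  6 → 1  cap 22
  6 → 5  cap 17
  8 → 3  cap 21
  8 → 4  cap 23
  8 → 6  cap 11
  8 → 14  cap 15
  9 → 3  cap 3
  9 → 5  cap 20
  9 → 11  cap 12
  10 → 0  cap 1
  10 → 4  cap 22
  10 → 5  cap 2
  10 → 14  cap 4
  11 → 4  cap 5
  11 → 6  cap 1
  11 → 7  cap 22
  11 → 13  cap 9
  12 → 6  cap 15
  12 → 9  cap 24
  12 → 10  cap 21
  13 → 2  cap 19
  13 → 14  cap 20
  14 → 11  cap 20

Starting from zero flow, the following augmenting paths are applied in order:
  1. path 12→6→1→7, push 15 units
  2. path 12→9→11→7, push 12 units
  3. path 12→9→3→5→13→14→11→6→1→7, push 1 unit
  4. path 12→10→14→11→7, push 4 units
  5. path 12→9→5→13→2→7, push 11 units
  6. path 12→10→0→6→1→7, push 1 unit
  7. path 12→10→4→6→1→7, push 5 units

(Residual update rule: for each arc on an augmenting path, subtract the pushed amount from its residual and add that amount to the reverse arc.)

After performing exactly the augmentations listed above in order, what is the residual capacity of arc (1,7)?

after path 1 (12→6→1→7, push 15): res(1,7)=12
after path 2 (12→9→11→7, push 12): res(1,7)=12
after path 3 (12→9→3→5→13→14→11→6→1→7, push 1): res(1,7)=11
after path 4 (12→10→14→11→7, push 4): res(1,7)=11
after path 5 (12→9→5→13→2→7, push 11): res(1,7)=11
after path 6 (12→10→0→6→1→7, push 1): res(1,7)=10
after path 7 (12→10→4→6→1→7, push 5): res(1,7)=5

Residual capacity of (1,7): 5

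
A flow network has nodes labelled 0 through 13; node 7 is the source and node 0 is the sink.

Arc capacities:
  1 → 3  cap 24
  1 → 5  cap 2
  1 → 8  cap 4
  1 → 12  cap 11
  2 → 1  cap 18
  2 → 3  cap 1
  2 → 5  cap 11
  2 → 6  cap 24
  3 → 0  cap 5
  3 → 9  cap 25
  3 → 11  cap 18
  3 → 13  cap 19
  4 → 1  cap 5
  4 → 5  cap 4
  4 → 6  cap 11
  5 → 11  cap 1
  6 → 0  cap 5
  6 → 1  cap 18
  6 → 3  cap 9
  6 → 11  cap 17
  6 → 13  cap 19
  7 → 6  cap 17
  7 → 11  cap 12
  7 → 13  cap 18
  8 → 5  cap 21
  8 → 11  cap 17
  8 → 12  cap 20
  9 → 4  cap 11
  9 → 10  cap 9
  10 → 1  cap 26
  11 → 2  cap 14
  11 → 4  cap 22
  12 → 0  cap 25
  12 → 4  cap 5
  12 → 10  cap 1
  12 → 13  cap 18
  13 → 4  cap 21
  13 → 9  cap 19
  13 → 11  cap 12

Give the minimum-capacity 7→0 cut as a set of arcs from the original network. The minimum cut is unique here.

augment #1: 7→6→0 push 5
augment #2: 7→6→3→0 push 5
augment #3: 7→6→1→12→0 push 7
augment #4: 7→11→2→1→12→0 push 4
augment #5: 7→11→2→1→8→12→0 push 4
max flow = 25; residual-reachable set from 7 gives S-side
cut edges (S→T): {(1,8), (1,12), (3,0), (6,0)} total cap 25

Min-cut arcs: {(1,8), (1,12), (3,0), (6,0)} (total capacity 25)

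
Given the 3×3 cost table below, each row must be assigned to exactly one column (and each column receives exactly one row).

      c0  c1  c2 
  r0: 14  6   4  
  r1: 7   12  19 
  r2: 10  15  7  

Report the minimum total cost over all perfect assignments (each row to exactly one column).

optimal assignment: row0→col1 (cost 6), row1→col0 (cost 7), row2→col2 (cost 7)
total = 6 + 7 + 7 = 20

Minimum assignment cost: 20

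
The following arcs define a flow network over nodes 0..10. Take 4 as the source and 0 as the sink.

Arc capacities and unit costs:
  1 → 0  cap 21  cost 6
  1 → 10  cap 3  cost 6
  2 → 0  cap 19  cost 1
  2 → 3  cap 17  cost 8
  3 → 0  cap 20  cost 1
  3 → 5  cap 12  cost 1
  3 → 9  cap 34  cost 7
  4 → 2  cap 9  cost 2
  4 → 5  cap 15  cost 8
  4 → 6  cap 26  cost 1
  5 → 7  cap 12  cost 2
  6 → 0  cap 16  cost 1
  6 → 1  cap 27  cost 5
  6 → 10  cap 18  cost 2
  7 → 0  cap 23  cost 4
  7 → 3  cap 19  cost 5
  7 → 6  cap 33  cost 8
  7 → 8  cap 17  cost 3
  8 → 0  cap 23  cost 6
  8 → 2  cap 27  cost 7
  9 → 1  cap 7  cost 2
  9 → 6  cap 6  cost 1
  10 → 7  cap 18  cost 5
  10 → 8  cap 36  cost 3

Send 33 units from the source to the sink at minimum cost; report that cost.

shortest-cost path #1: 4→6→0 push 16 @ unit cost 2 (adds 32)
shortest-cost path #2: 4→2→0 push 9 @ unit cost 3 (adds 27)
shortest-cost path #3: 4→6→1→0 push 8 @ unit cost 12 (adds 96)
total cost = 155

Minimum cost for 33 units: 155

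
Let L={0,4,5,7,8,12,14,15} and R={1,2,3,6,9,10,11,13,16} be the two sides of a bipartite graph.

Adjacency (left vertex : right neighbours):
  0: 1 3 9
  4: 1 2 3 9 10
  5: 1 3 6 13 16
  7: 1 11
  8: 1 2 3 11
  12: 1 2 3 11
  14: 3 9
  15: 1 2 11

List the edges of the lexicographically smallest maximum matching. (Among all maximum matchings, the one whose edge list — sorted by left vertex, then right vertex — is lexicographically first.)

Lex-smallest maximum matching: {(0,1), (4,10), (5,6), (7,11), (8,2), (12,3), (14,9)}

|M| = 7 (so the lex-smallest maximum matching has 7 edges)
process left vertices in ascending order; for each, take the smallest-labelled available neighbour that still permits 7 edges overall, or leave it unmatched if none does
lex-smallest matching: {0-1, 4-10, 5-6, 7-11, 8-2, 12-3, 14-9}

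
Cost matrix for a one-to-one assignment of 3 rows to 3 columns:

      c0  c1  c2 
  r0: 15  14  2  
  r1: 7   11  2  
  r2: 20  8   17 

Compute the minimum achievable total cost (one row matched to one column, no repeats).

optimal assignment: row0→col2 (cost 2), row1→col0 (cost 7), row2→col1 (cost 8)
total = 2 + 7 + 8 = 17

Minimum assignment cost: 17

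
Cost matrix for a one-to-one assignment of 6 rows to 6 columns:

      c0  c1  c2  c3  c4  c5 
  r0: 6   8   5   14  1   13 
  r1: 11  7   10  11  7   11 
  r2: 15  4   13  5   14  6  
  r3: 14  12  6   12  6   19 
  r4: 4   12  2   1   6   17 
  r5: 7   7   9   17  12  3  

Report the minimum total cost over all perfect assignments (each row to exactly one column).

one of 2 optimal assignments: row0→col4 (cost 1), row1→col0 (cost 11), row2→col1 (cost 4), row3→col2 (cost 6), row4→col3 (cost 1), row5→col5 (cost 3)
total = 1 + 11 + 4 + 6 + 1 + 3 = 26

Minimum assignment cost: 26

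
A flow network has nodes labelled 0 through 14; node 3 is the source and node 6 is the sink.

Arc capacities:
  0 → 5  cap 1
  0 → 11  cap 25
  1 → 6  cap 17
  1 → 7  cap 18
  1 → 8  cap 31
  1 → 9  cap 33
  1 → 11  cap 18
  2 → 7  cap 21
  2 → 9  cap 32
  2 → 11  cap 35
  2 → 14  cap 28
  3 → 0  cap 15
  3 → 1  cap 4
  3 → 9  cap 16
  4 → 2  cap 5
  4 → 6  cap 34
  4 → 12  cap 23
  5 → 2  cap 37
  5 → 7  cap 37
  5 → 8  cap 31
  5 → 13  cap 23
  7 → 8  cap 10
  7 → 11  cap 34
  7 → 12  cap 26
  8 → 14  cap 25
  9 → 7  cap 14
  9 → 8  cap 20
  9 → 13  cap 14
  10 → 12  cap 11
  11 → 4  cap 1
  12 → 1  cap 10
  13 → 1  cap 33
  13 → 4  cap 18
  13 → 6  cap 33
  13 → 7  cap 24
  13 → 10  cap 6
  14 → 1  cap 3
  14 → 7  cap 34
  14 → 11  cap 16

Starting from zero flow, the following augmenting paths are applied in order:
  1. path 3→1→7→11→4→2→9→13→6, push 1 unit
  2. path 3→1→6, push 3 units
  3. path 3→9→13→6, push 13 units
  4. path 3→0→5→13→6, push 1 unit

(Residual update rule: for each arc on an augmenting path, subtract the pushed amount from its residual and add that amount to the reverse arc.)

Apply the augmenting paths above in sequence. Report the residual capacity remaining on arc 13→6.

after path 1 (3→1→7→11→4→2→9→13→6, push 1): res(13,6)=32
after path 2 (3→1→6, push 3): res(13,6)=32
after path 3 (3→9→13→6, push 13): res(13,6)=19
after path 4 (3→0→5→13→6, push 1): res(13,6)=18

Residual capacity of (13,6): 18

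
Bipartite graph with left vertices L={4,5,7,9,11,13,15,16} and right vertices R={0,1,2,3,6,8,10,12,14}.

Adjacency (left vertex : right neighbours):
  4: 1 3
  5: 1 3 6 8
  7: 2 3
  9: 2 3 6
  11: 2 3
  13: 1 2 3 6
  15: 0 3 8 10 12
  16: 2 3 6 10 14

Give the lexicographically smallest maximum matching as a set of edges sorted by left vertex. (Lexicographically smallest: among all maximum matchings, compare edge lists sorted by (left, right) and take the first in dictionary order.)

|M| = 7 (so the lex-smallest maximum matching has 7 edges)
process left vertices in ascending order; for each, take the smallest-labelled available neighbour that still permits 7 edges overall, or leave it unmatched if none does
lex-smallest matching: {4-1, 5-8, 7-2, 9-3, 13-6, 15-0, 16-10}

Lex-smallest maximum matching: {(4,1), (5,8), (7,2), (9,3), (13,6), (15,0), (16,10)}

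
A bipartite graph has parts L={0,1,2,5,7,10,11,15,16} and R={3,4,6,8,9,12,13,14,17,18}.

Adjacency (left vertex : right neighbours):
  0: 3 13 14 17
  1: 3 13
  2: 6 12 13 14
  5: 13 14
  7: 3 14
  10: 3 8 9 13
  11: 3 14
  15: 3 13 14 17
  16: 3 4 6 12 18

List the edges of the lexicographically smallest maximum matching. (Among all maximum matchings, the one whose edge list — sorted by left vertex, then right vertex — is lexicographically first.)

|M| = 7 (so the lex-smallest maximum matching has 7 edges)
process left vertices in ascending order; for each, take the smallest-labelled available neighbour that still permits 7 edges overall, or leave it unmatched if none does
lex-smallest matching: {0-3, 1-13, 2-6, 5-14, 10-8, 15-17, 16-4}

Lex-smallest maximum matching: {(0,3), (1,13), (2,6), (5,14), (10,8), (15,17), (16,4)}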